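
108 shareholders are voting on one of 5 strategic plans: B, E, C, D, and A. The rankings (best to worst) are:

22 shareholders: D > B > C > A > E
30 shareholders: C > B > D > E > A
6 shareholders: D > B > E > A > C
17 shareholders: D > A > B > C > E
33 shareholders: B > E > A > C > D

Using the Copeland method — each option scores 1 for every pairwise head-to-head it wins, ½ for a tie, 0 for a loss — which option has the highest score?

B

B: beats E, C, D, and A → score 4.
E: beats A; loses to B, C, and D → score 1.
C: beats E and D; loses to B and A → score 2.
D: beats E and A; loses to B and C → score 2.
A: beats C; loses to B, E, and D → score 1.
B has the best pairwise record.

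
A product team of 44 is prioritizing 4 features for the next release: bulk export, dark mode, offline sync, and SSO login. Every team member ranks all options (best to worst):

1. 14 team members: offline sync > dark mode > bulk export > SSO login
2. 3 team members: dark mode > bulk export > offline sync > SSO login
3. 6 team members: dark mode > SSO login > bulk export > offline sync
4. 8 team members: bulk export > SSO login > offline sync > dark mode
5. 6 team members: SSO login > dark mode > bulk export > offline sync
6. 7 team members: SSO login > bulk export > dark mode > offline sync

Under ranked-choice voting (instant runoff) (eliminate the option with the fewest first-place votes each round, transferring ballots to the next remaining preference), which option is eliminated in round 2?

dark mode

Round 1: bulk export 8, dark mode 9, offline sync 14, SSO login 13. Eliminate bulk export.
Round 2: dark mode 9, offline sync 14, SSO login 21. Eliminate dark mode.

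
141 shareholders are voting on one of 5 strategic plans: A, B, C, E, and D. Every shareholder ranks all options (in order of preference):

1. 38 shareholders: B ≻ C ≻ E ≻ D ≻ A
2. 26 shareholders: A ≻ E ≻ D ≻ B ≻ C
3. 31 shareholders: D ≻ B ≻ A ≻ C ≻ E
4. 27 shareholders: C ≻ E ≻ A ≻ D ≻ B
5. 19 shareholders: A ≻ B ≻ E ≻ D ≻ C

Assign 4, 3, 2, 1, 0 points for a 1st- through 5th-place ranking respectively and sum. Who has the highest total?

B

A: 38·0 + 26·4 + 31·2 + 27·2 + 19·4 = 296
B: 38·4 + 26·1 + 31·3 + 27·0 + 19·3 = 328
C: 38·3 + 26·0 + 31·1 + 27·4 + 19·0 = 253
E: 38·2 + 26·3 + 31·0 + 27·3 + 19·2 = 273
D: 38·1 + 26·2 + 31·4 + 27·1 + 19·1 = 260
B has the highest Borda score (328).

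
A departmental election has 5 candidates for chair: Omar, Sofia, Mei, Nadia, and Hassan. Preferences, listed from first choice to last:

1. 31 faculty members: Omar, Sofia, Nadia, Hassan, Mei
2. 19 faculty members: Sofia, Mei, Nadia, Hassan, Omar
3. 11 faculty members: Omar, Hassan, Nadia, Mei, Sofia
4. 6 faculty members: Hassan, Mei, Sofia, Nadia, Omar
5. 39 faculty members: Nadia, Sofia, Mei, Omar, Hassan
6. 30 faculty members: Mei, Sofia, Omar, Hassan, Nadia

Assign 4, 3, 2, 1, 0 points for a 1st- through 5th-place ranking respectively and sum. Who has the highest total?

Omar: 31·4 + 19·0 + 11·4 + 6·0 + 39·1 + 30·2 = 267
Sofia: 31·3 + 19·4 + 11·0 + 6·2 + 39·3 + 30·3 = 388
Mei: 31·0 + 19·3 + 11·1 + 6·3 + 39·2 + 30·4 = 284
Nadia: 31·2 + 19·2 + 11·2 + 6·1 + 39·4 + 30·0 = 284
Hassan: 31·1 + 19·1 + 11·3 + 6·4 + 39·0 + 30·1 = 137
Sofia has the highest Borda score (388).

Sofia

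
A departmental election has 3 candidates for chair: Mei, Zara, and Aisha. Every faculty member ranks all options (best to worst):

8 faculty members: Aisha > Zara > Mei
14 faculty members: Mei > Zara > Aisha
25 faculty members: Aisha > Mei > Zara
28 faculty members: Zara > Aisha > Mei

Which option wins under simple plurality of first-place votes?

First-place votes: Mei 14, Zara 28, Aisha 33.
Aisha has the most first-place votes.

Aisha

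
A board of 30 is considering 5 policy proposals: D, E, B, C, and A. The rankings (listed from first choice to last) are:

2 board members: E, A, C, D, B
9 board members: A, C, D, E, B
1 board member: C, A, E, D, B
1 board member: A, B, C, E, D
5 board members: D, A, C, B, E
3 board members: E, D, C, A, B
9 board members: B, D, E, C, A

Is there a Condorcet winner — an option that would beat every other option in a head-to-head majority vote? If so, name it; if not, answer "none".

D vs E: 23–7 for D.
D vs B: 20–10 for D.
D vs C: 17–13 for D.
D vs A: 17–13 for D.
D beats every other option head-to-head.

D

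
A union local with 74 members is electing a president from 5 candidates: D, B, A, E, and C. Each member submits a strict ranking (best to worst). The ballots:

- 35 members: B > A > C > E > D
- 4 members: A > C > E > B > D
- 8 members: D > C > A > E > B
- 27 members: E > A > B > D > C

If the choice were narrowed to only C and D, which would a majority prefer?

C

Voters preferring C to D: 39; preferring D to C: 35.
C wins the head-to-head.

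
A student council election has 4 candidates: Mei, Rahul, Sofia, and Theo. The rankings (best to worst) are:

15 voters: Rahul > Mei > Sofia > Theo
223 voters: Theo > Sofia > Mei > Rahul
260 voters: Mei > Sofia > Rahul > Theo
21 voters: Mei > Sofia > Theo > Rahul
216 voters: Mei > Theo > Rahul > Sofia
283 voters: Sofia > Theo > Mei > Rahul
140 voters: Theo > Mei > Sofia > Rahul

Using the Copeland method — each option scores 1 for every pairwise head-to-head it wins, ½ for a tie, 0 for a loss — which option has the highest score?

Mei: beats Rahul and Sofia; loses to Theo → score 2.
Rahul: loses to Mei, Sofia, and Theo → score 0.
Sofia: beats Rahul; ties Theo; loses to Mei → score 1.5.
Theo: beats Mei and Rahul; ties Sofia → score 2.5.
Theo has the best pairwise record.

Theo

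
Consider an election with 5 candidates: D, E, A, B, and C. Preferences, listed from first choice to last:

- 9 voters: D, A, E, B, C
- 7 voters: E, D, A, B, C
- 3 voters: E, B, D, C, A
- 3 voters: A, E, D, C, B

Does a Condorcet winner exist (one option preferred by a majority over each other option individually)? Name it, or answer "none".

none

Checking pairwise contests:
E beats D 13–9.
A beats E 12–10.
D beats A 19–3.
D beats B 19–3.
D beats C 22–0.
Every option loses at least one head-to-head, so there is no Condorcet winner.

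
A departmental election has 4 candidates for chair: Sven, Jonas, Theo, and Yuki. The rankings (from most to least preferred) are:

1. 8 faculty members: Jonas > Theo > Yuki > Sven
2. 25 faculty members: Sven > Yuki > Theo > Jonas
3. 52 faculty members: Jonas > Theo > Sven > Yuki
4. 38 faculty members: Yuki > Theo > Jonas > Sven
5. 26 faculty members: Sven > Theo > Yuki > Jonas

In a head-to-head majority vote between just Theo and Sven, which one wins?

Theo

Voters preferring Theo to Sven: 98; preferring Sven to Theo: 51.
Theo wins the head-to-head.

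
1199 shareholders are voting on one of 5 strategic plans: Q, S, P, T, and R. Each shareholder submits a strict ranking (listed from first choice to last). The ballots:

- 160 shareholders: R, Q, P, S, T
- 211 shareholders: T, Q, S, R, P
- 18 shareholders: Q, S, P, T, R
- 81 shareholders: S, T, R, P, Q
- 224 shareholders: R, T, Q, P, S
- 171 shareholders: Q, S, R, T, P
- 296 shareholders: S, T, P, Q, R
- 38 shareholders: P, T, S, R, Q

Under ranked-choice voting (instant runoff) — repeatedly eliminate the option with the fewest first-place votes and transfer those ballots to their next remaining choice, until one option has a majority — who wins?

S

Round 1: Q 189, S 377, P 38, T 211, R 384. Eliminate P.
Round 2: Q 189, S 377, T 249, R 384. Eliminate Q.
Round 3: S 566, T 249, R 384. Eliminate T.
Round 4: S 815, R 384. S has a majority.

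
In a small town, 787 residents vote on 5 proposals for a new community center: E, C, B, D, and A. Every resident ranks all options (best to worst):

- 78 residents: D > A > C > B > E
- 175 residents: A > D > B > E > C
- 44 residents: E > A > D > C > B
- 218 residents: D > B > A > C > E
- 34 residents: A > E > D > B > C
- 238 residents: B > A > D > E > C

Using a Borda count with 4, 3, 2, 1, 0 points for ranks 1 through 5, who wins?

A

E: 78·0 + 175·1 + 44·4 + 218·0 + 34·3 + 238·1 = 691
C: 78·2 + 175·0 + 44·1 + 218·1 + 34·0 + 238·0 = 418
B: 78·1 + 175·2 + 44·0 + 218·3 + 34·1 + 238·4 = 2068
D: 78·4 + 175·3 + 44·2 + 218·4 + 34·2 + 238·2 = 2341
A: 78·3 + 175·4 + 44·3 + 218·2 + 34·4 + 238·3 = 2352
A has the highest Borda score (2352).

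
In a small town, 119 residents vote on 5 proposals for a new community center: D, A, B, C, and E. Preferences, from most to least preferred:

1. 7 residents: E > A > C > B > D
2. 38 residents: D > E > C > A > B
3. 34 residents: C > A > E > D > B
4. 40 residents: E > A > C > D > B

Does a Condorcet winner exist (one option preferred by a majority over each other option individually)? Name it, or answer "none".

E vs D: 81–38 for E.
E vs A: 85–34 for E.
E vs B: 119–0 for E.
E vs C: 85–34 for E.
E beats every other option head-to-head.

E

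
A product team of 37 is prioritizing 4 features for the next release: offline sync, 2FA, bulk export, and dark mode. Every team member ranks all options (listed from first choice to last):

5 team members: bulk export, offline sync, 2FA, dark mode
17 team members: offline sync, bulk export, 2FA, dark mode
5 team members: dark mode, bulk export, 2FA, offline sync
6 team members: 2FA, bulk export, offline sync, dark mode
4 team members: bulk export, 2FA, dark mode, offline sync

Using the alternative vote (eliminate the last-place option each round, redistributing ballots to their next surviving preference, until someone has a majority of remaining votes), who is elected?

Round 1: offline sync 17, 2FA 6, bulk export 9, dark mode 5. Eliminate dark mode.
Round 2: offline sync 17, 2FA 6, bulk export 14. Eliminate 2FA.
Round 3: offline sync 17, bulk export 20. Bulk export has a majority.

bulk export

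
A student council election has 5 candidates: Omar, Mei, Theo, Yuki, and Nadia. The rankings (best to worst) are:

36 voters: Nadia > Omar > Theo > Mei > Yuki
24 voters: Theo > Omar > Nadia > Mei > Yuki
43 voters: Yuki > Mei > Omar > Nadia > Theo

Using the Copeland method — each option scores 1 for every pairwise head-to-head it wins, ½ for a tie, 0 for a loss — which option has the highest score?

Omar: beats Mei, Theo, Yuki, and Nadia → score 4.
Mei: beats Yuki; loses to Omar, Theo, and Nadia → score 1.
Theo: beats Mei and Yuki; loses to Omar and Nadia → score 2.
Yuki: loses to Omar, Mei, Theo, and Nadia → score 0.
Nadia: beats Mei, Theo, and Yuki; loses to Omar → score 3.
Omar has the best pairwise record.

Omar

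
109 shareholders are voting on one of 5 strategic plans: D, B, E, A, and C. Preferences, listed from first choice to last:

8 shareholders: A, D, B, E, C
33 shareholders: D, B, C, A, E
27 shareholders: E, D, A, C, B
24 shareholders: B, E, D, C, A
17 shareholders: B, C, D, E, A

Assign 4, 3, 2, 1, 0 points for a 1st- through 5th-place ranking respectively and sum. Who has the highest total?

D: 8·3 + 33·4 + 27·3 + 24·2 + 17·2 = 319
B: 8·2 + 33·3 + 27·0 + 24·4 + 17·4 = 279
E: 8·1 + 33·0 + 27·4 + 24·3 + 17·1 = 205
A: 8·4 + 33·1 + 27·2 + 24·0 + 17·0 = 119
C: 8·0 + 33·2 + 27·1 + 24·1 + 17·3 = 168
D has the highest Borda score (319).

D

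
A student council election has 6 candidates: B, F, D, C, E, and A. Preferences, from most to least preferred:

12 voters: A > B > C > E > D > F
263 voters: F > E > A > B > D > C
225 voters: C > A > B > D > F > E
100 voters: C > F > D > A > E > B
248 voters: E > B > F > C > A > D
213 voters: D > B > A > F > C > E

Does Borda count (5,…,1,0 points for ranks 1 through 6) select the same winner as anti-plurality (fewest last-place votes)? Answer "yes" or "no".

no

Borda — scores: B 3093, F 3110, D 2090, C 2370, E 2416, A 2836. Winner: F.
Anti-plurality — last-place votes: B 100, F 12, D 248, C 263, E 438, A 0. Winner: A.
The two methods disagree.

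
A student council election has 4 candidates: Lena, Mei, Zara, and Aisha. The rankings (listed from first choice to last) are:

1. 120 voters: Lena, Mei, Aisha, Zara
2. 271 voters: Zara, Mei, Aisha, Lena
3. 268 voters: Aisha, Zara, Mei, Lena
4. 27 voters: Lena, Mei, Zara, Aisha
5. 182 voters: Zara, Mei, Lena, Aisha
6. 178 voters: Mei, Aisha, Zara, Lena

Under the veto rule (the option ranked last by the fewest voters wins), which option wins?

Last-place votes: Lena 717, Mei 0, Zara 120, Aisha 209.
Mei is ranked last by the fewest voters, so Mei wins.

Mei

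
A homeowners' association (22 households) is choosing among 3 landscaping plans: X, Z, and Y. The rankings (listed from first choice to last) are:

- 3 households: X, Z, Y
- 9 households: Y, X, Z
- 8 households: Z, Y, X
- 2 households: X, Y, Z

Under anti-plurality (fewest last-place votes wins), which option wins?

Last-place votes: X 8, Z 11, Y 3.
Y is ranked last by the fewest voters, so Y wins.

Y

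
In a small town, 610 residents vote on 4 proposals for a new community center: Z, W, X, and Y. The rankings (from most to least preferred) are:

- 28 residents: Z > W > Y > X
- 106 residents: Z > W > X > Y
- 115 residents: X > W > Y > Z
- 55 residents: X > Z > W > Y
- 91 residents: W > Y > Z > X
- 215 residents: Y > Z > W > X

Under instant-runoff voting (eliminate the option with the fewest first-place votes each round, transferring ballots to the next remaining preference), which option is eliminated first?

Round 1: Z 134, W 91, X 170, Y 215. Eliminate W.

W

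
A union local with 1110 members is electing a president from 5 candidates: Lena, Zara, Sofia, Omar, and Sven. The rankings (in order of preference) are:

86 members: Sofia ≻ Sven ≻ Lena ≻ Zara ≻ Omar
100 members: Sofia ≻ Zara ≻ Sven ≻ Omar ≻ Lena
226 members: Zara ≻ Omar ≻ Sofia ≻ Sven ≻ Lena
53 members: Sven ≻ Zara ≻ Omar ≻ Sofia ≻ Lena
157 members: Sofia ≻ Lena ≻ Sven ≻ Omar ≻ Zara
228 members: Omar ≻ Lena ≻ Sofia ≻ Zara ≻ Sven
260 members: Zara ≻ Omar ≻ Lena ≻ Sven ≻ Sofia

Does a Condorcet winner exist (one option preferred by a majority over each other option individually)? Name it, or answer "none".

none

Checking pairwise contests:
Zara beats Lena 639–471.
Sofia beats Zara 571–539.
Omar beats Sofia 767–343.
Zara beats Omar 725–385.
Lena beats Sven 645–465.
Every option loses at least one head-to-head, so there is no Condorcet winner.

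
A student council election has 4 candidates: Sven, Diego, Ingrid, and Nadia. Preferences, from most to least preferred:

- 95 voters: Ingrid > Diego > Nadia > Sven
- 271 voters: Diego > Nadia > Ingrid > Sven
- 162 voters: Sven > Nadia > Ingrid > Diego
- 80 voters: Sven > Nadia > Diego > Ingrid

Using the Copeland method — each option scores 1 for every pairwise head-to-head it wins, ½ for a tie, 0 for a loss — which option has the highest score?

Diego

Sven: loses to Diego, Ingrid, and Nadia → score 0.
Diego: beats Sven, Ingrid, and Nadia → score 3.
Ingrid: beats Sven; loses to Diego and Nadia → score 1.
Nadia: beats Sven and Ingrid; loses to Diego → score 2.
Diego has the best pairwise record.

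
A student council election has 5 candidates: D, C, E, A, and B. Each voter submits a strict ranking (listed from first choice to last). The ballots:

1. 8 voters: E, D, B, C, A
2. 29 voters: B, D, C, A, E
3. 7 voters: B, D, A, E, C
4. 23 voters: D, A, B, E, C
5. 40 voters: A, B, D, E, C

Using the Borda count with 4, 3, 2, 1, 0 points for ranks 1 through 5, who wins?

B

D: 8·3 + 29·3 + 7·3 + 23·4 + 40·2 = 304
C: 8·1 + 29·2 + 7·0 + 23·0 + 40·0 = 66
E: 8·4 + 29·0 + 7·1 + 23·1 + 40·1 = 102
A: 8·0 + 29·1 + 7·2 + 23·3 + 40·4 = 272
B: 8·2 + 29·4 + 7·4 + 23·2 + 40·3 = 326
B has the highest Borda score (326).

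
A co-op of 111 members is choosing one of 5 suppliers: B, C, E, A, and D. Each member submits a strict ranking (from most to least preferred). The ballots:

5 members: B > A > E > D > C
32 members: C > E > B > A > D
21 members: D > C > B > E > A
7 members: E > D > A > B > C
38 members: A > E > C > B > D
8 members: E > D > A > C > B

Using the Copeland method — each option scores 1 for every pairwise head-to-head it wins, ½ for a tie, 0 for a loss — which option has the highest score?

B: beats A and D; loses to C and E → score 2.
C: beats B and D; loses to E and A → score 2.
E: beats B, C, A, and D → score 4.
A: beats C and D; loses to B and E → score 2.
D: loses to B, C, E, and A → score 0.
E has the best pairwise record.

E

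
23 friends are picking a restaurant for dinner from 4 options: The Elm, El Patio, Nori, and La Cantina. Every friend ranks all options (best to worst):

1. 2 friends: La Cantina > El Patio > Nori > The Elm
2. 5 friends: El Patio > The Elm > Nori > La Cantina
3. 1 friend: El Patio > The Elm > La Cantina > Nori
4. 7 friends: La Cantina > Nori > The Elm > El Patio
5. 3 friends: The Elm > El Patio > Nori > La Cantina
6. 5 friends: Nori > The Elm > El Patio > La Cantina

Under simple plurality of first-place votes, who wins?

La Cantina

First-place votes: The Elm 3, El Patio 6, Nori 5, La Cantina 9.
La Cantina has the most first-place votes.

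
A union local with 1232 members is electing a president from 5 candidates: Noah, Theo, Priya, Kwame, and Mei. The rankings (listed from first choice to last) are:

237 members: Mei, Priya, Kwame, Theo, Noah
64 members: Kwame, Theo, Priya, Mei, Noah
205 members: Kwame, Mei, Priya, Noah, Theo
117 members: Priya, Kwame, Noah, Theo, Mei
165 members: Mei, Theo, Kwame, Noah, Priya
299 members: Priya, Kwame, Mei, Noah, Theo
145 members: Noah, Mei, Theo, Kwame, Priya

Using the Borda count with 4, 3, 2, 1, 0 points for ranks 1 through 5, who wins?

Mei

Noah: 237·0 + 64·0 + 205·1 + 117·2 + 165·1 + 299·1 + 145·4 = 1483
Theo: 237·1 + 64·3 + 205·0 + 117·1 + 165·3 + 299·0 + 145·2 = 1331
Priya: 237·3 + 64·2 + 205·2 + 117·4 + 165·0 + 299·4 + 145·0 = 2913
Kwame: 237·2 + 64·4 + 205·4 + 117·3 + 165·2 + 299·3 + 145·1 = 3273
Mei: 237·4 + 64·1 + 205·3 + 117·0 + 165·4 + 299·2 + 145·3 = 3320
Mei has the highest Borda score (3320).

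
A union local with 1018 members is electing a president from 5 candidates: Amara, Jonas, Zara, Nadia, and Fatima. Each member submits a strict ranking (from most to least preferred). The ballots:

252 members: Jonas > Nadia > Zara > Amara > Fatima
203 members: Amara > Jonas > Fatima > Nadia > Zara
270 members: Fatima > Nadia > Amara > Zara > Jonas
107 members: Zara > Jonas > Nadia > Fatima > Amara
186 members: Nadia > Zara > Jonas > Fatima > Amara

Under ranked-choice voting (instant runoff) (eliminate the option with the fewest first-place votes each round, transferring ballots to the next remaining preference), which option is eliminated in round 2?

Round 1: Amara 203, Jonas 252, Zara 107, Nadia 186, Fatima 270. Eliminate Zara.
Round 2: Amara 203, Jonas 359, Nadia 186, Fatima 270. Eliminate Nadia.

Nadia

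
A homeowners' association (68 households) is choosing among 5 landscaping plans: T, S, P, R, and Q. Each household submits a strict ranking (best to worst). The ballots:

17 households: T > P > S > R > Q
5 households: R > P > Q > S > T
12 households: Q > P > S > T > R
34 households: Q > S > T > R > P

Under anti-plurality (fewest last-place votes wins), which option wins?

S

Last-place votes: T 5, S 0, P 34, R 12, Q 17.
S is ranked last by the fewest voters, so S wins.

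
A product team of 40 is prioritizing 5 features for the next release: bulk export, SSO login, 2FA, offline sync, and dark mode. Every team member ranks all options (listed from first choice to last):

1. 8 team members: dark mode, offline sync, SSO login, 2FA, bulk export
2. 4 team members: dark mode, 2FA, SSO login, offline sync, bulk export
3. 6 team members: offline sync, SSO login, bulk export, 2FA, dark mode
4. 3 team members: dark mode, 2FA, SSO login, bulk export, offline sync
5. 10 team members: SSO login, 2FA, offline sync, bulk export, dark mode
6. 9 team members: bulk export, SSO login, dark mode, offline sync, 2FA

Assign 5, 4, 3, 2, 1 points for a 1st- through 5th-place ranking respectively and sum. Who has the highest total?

bulk export: 8·1 + 4·1 + 6·3 + 3·2 + 10·2 + 9·5 = 101
SSO login: 8·3 + 4·3 + 6·4 + 3·3 + 10·5 + 9·4 = 155
2FA: 8·2 + 4·4 + 6·2 + 3·4 + 10·4 + 9·1 = 105
offline sync: 8·4 + 4·2 + 6·5 + 3·1 + 10·3 + 9·2 = 121
dark mode: 8·5 + 4·5 + 6·1 + 3·5 + 10·1 + 9·3 = 118
SSO login has the highest Borda score (155).

SSO login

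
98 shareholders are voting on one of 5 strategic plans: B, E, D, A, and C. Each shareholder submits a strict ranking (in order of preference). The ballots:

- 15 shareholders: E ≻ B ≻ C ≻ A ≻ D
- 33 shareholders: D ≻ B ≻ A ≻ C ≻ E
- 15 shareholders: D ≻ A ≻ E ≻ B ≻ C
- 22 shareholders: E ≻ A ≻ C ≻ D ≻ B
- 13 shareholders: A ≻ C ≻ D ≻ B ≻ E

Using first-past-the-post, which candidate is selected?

First-place votes: B 0, E 37, D 48, A 13, C 0.
D has the most first-place votes.

D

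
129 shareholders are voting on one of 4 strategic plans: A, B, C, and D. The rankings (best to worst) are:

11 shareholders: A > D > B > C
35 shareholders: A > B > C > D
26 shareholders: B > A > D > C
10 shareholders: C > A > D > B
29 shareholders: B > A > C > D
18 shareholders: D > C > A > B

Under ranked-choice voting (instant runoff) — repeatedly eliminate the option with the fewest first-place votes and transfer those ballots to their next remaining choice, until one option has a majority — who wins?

A

Round 1: A 46, B 55, C 10, D 18. Eliminate C.
Round 2: A 56, B 55, D 18. Eliminate D.
Round 3: A 74, B 55. A has a majority.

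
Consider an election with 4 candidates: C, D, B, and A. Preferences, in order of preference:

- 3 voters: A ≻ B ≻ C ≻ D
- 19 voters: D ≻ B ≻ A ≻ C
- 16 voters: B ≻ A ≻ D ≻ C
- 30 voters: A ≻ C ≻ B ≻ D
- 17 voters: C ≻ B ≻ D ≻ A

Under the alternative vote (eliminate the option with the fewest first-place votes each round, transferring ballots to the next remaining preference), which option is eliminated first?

B

Round 1: C 17, D 19, B 16, A 33. Eliminate B.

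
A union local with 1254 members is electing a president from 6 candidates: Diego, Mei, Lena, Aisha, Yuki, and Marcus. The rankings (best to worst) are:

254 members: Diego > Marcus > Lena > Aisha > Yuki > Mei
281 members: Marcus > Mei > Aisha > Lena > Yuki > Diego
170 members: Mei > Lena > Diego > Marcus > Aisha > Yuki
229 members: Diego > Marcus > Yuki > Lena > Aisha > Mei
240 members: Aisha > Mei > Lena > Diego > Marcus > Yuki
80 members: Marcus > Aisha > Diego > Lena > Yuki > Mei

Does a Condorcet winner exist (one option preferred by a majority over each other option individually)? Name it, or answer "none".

Checking pairwise contests:
Mei beats Diego 691–563.
Aisha beats Mei 803–451.
Mei beats Lena 691–563.
Diego beats Aisha 653–601.
Diego beats Yuki 973–281.
Diego beats Marcus 893–361.
Every option loses at least one head-to-head, so there is no Condorcet winner.

none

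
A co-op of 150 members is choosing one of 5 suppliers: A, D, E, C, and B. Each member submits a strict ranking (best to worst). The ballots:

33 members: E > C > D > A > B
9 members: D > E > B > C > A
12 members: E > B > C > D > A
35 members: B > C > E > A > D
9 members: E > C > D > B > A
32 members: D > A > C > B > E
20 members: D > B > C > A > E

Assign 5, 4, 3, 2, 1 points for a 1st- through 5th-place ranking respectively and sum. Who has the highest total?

C

A: 33·2 + 9·1 + 12·1 + 35·2 + 9·1 + 32·4 + 20·2 = 334
D: 33·3 + 9·5 + 12·2 + 35·1 + 9·3 + 32·5 + 20·5 = 490
E: 33·5 + 9·4 + 12·5 + 35·3 + 9·5 + 32·1 + 20·1 = 463
C: 33·4 + 9·2 + 12·3 + 35·4 + 9·4 + 32·3 + 20·3 = 518
B: 33·1 + 9·3 + 12·4 + 35·5 + 9·2 + 32·2 + 20·4 = 445
C has the highest Borda score (518).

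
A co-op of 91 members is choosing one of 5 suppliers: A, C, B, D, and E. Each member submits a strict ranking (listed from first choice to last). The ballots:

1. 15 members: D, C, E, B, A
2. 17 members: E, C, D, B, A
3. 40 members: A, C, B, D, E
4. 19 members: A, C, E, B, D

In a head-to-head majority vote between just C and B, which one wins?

C

Voters preferring C to B: 91; preferring B to C: 0.
C wins the head-to-head.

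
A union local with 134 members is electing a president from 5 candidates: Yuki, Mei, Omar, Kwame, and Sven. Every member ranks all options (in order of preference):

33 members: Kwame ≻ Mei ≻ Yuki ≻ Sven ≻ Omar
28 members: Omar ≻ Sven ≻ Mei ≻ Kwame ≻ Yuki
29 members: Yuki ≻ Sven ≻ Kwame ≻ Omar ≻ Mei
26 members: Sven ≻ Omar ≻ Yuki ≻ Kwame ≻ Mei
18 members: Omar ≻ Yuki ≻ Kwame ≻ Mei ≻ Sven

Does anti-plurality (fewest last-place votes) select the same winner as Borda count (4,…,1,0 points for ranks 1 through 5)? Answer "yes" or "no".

Anti-plurality — last-place votes: Yuki 28, Mei 55, Omar 33, Kwame 0, Sven 18. Winner: Kwame.
Borda — scores: Yuki 288, Mei 173, Omar 291, Kwame 280, Sven 308. Winner: Sven.
The two methods disagree.

no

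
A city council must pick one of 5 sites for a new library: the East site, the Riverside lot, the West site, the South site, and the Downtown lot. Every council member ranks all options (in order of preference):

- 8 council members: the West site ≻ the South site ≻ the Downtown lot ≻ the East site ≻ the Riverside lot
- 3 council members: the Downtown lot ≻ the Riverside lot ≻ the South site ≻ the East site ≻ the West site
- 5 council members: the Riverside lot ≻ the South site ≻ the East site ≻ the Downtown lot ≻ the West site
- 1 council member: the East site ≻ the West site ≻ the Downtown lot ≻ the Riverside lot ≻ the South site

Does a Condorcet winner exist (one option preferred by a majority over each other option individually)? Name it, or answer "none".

Checking pairwise contests:
the South site beats the East site 16–1.
the East site beats the Riverside lot 9–8.
the East site beats the West site 9–8.
the Riverside lot beats the South site 9–8.
the West site beats the Downtown lot 9–8.
Every option loses at least one head-to-head, so there is no Condorcet winner.

none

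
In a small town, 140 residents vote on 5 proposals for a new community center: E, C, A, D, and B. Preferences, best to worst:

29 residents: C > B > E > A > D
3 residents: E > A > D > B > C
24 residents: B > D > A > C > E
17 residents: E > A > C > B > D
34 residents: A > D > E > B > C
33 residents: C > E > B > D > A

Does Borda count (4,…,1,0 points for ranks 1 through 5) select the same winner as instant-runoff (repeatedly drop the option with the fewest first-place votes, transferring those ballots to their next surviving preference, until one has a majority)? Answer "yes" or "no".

no

Borda — scores: E 305, C 306, A 273, D 213, B 303. Winner: C.
Instant-runoff — R1 E 20, C 62, A 34, D 0, B 24 (D out); R2 E 20, C 62, A 34, B 24 (E out); R3 C 62, A 54, B 24 (B out); R4 C 62, A 78 (A winner). Winner: A.
The two methods disagree.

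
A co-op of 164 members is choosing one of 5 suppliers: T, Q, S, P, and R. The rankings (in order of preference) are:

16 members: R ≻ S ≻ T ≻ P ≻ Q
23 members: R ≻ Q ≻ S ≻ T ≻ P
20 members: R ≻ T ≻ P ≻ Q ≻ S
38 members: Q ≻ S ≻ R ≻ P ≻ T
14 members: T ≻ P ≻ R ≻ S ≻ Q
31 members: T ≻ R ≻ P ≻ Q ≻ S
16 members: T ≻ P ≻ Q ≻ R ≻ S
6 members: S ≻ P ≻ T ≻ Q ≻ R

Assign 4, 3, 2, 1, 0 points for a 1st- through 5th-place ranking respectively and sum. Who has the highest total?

R

T: 16·2 + 23·1 + 20·3 + 38·0 + 14·4 + 31·4 + 16·4 + 6·2 = 371
Q: 16·0 + 23·3 + 20·1 + 38·4 + 14·0 + 31·1 + 16·2 + 6·1 = 310
S: 16·3 + 23·2 + 20·0 + 38·3 + 14·1 + 31·0 + 16·0 + 6·4 = 246
P: 16·1 + 23·0 + 20·2 + 38·1 + 14·3 + 31·2 + 16·3 + 6·3 = 264
R: 16·4 + 23·4 + 20·4 + 38·2 + 14·2 + 31·3 + 16·1 + 6·0 = 449
R has the highest Borda score (449).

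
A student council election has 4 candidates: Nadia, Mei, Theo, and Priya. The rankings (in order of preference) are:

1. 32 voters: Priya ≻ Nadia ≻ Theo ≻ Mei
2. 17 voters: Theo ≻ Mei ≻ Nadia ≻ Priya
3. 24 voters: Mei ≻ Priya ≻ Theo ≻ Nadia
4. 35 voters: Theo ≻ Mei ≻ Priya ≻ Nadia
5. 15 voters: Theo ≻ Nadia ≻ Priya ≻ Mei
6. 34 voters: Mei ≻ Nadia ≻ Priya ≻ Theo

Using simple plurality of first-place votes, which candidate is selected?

First-place votes: Nadia 0, Mei 58, Theo 67, Priya 32.
Theo has the most first-place votes.

Theo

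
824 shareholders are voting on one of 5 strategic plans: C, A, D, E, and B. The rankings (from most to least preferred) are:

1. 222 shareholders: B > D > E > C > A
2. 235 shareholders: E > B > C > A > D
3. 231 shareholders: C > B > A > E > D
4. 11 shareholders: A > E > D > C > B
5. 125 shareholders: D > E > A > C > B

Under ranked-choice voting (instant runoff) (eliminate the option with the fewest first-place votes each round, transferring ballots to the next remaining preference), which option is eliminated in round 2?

D

Round 1: C 231, A 11, D 125, E 235, B 222. Eliminate A.
Round 2: C 231, D 125, E 246, B 222. Eliminate D.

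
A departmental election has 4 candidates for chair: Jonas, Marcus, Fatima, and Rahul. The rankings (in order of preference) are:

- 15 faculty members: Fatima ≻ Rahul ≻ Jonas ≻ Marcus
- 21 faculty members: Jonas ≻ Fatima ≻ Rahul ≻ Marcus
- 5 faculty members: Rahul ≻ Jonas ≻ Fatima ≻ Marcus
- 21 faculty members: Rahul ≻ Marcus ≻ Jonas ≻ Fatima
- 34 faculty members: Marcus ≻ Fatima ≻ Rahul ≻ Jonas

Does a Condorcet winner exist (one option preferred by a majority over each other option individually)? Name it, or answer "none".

none

Checking pairwise contests:
Marcus beats Jonas 55–41.
Rahul beats Marcus 62–34.
Marcus beats Fatima 55–41.
Fatima beats Rahul 70–26.
Every option loses at least one head-to-head, so there is no Condorcet winner.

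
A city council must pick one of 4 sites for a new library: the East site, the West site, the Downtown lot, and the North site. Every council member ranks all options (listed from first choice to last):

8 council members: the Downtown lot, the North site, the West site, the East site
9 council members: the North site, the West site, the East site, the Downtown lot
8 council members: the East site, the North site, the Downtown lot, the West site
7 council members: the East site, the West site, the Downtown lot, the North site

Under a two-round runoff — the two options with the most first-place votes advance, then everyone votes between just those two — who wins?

Round 1 first-place votes: the East site 15, the West site 0, the Downtown lot 8, the North site 9.
the East site and the North site advance.
Runoff: the East site is preferred to the North site by 15 voters; the North site by 17.
the North site wins the runoff.

the North site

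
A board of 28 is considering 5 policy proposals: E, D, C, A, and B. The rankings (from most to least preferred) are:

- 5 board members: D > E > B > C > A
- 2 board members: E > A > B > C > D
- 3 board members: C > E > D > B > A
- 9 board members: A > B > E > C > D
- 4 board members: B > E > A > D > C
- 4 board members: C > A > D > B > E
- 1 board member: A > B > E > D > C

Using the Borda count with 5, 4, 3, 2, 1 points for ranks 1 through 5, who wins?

E: 5·4 + 2·5 + 3·4 + 9·3 + 4·4 + 4·1 + 1·3 = 92
D: 5·5 + 2·1 + 3·3 + 9·1 + 4·2 + 4·3 + 1·2 = 67
C: 5·2 + 2·2 + 3·5 + 9·2 + 4·1 + 4·5 + 1·1 = 72
A: 5·1 + 2·4 + 3·1 + 9·5 + 4·3 + 4·4 + 1·5 = 94
B: 5·3 + 2·3 + 3·2 + 9·4 + 4·5 + 4·2 + 1·4 = 95
B has the highest Borda score (95).

B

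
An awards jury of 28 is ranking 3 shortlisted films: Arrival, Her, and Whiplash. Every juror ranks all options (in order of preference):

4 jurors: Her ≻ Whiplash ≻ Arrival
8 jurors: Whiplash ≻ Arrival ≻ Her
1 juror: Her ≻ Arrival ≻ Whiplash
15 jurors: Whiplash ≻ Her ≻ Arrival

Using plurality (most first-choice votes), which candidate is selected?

First-place votes: Arrival 0, Her 5, Whiplash 23.
Whiplash has the most first-place votes.

Whiplash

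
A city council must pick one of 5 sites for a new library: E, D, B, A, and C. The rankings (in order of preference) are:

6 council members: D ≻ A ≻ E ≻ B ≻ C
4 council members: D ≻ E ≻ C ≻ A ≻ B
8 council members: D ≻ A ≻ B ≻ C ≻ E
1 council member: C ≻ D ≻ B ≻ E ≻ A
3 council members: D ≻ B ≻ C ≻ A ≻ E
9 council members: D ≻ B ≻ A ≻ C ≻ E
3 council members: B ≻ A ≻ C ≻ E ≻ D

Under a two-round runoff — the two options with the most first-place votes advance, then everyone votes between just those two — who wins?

D

Round 1 first-place votes: E 0, D 30, B 3, A 0, C 1.
D and B advance.
Runoff: D is preferred to B by 31 voters; B by 3.
D wins the runoff.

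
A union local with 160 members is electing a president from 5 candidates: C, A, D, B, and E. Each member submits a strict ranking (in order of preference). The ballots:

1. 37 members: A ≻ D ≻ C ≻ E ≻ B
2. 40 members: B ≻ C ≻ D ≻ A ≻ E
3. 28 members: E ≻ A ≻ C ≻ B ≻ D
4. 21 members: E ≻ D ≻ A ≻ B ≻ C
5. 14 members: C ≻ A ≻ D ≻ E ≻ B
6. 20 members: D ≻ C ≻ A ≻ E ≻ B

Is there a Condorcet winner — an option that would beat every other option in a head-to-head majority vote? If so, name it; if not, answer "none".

Checking pairwise contests:
A beats C 86–74.
D beats A 81–79.
C beats D 82–78.
C beats B 99–61.
C beats E 111–49.
Every option loses at least one head-to-head, so there is no Condorcet winner.

none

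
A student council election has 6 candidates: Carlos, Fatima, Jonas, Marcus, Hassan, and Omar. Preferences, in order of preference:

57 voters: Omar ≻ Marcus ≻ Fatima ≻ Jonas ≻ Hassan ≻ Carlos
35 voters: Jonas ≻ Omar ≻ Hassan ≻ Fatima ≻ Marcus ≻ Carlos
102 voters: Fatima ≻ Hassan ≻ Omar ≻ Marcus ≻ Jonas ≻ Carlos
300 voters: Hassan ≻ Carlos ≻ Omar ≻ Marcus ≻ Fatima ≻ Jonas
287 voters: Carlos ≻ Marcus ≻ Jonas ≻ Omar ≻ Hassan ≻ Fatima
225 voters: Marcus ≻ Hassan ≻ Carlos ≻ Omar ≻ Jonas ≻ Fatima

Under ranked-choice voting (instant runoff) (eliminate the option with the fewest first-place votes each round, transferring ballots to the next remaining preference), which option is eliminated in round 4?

Marcus

Round 1: Carlos 287, Fatima 102, Jonas 35, Marcus 225, Hassan 300, Omar 57. Eliminate Jonas.
Round 2: Carlos 287, Fatima 102, Marcus 225, Hassan 300, Omar 92. Eliminate Omar.
Round 3: Carlos 287, Fatima 102, Marcus 282, Hassan 335. Eliminate Fatima.
Round 4: Carlos 287, Marcus 282, Hassan 437. Eliminate Marcus.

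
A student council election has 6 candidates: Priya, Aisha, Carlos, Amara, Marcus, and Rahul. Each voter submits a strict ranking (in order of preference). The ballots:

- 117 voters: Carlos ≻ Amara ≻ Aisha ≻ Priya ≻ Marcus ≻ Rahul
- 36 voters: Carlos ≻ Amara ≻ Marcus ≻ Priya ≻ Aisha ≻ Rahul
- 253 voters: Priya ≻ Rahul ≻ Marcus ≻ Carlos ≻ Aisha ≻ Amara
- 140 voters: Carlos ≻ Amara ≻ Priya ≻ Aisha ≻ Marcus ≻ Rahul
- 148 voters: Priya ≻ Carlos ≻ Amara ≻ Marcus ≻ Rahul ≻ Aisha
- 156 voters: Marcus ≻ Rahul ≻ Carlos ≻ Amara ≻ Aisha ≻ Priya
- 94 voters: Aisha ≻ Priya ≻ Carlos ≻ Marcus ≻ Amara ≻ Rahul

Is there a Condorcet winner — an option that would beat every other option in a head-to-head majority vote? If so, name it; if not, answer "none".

Priya vs Aisha: 577–367 for Priya.
Priya vs Carlos: 495–449 for Priya.
Priya vs Amara: 495–449 for Priya.
Priya vs Marcus: 752–192 for Priya.
Priya vs Rahul: 788–156 for Priya.
Priya beats every other option head-to-head.

Priya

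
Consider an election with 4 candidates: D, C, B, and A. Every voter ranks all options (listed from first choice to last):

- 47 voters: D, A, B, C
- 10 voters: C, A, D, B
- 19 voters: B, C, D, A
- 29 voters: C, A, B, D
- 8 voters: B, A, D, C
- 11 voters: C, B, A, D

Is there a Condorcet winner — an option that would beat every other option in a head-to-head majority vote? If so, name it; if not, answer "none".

Checking pairwise contests:
C beats D 69–55.
B beats C 74–50.
A beats B 86–38.
D beats A 66–58.
Every option loses at least one head-to-head, so there is no Condorcet winner.

none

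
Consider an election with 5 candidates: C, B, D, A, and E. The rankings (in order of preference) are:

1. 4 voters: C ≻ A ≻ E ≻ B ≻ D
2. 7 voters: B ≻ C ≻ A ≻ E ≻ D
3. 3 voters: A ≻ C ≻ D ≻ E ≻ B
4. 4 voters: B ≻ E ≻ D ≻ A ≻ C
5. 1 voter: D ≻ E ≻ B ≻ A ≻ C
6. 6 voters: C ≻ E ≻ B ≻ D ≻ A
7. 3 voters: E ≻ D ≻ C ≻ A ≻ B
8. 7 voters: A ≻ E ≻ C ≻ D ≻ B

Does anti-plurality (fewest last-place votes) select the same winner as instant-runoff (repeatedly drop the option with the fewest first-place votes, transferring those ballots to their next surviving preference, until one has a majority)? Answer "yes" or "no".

no

Anti-plurality — last-place votes: C 5, B 13, D 11, A 6, E 0. Winner: E.
Instant-runoff — R1 C 10, B 11, D 1, A 10, E 3 (D out); R2 C 10, B 11, A 10, E 4 (E out); R3 C 13, B 12, A 10 (A out); R4 C 23, B 12 (C winner). Winner: C.
The two methods disagree.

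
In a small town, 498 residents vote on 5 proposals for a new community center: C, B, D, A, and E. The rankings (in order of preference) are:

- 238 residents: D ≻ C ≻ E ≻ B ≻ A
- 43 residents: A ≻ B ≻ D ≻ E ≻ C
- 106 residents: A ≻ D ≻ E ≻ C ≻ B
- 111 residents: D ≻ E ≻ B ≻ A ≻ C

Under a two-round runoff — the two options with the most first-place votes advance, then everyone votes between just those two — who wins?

Round 1 first-place votes: C 0, B 0, D 349, A 149, E 0.
D and A advance.
Runoff: D is preferred to A by 349 voters; A by 149.
D wins the runoff.

D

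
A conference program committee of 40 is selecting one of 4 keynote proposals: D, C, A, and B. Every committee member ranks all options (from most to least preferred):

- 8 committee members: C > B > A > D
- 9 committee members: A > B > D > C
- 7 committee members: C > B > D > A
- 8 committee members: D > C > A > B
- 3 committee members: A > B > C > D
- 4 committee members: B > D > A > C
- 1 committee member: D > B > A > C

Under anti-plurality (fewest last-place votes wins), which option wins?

A

Last-place votes: D 11, C 14, A 7, B 8.
A is ranked last by the fewest voters, so A wins.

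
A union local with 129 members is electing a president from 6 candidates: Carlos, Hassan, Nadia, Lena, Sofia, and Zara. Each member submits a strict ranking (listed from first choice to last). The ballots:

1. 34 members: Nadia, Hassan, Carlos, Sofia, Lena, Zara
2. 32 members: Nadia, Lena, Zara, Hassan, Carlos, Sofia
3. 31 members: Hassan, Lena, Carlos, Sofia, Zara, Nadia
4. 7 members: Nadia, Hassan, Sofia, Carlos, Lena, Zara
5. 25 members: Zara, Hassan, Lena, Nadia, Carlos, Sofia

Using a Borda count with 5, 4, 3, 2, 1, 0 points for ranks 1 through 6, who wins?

Carlos: 34·3 + 32·1 + 31·3 + 7·2 + 25·1 = 266
Hassan: 34·4 + 32·2 + 31·5 + 7·4 + 25·4 = 483
Nadia: 34·5 + 32·5 + 31·0 + 7·5 + 25·2 = 415
Lena: 34·1 + 32·4 + 31·4 + 7·1 + 25·3 = 368
Sofia: 34·2 + 32·0 + 31·2 + 7·3 + 25·0 = 151
Zara: 34·0 + 32·3 + 31·1 + 7·0 + 25·5 = 252
Hassan has the highest Borda score (483).

Hassan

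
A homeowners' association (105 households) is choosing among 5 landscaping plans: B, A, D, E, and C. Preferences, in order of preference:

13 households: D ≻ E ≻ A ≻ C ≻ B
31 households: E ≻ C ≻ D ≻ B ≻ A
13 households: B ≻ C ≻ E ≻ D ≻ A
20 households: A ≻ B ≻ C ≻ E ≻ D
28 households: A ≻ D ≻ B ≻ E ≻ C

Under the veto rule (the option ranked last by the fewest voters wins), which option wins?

Last-place votes: B 13, A 44, D 20, E 0, C 28.
E is ranked last by the fewest voters, so E wins.

E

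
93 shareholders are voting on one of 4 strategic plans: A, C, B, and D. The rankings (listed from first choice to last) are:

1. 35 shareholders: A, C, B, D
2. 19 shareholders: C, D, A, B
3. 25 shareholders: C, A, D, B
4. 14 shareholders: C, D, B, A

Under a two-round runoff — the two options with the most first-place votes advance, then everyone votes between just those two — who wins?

C

Round 1 first-place votes: A 35, C 58, B 0, D 0.
C and A advance.
Runoff: C is preferred to A by 58 voters; A by 35.
C wins the runoff.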